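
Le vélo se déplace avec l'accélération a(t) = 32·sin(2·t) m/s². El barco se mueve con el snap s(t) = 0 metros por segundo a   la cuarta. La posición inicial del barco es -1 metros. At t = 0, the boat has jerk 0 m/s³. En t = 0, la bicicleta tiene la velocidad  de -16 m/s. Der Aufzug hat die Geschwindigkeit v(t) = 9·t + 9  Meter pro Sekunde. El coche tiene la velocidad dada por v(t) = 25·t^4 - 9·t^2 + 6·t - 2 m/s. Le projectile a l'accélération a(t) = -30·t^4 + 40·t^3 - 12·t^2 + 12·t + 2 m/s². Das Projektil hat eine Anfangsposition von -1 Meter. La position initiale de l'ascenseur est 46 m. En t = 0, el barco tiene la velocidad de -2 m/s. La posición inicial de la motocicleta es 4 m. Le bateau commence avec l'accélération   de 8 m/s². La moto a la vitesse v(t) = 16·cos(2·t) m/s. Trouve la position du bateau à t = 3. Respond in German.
Wir müssen das Integral unserer Gleichung für den Snap s(t) = 0 4-mal finden. Mit ∫s(t)dt und Anwendung von j(0) = 0, finden wir j(t) = 0. Das Integral von dem Ruck, mit a(0) = 8, ergibt die Beschleunigung: a(t) = 8. Die Stammfunktion von der Beschleunigung, mit v(0) = -2, ergibt die Geschwindigkeit: v(t) = 8·t - 2. Durch Integration von der Geschwindigkeit und Verwendung der Anfangsbedingung x(0) = -1, erhalten wir x(t) = 4·t^2 - 2·t - 1. Mit x(t) = 4·t^2 - 2·t - 1 und Einsetzen von t = 3, finden wir x = 29.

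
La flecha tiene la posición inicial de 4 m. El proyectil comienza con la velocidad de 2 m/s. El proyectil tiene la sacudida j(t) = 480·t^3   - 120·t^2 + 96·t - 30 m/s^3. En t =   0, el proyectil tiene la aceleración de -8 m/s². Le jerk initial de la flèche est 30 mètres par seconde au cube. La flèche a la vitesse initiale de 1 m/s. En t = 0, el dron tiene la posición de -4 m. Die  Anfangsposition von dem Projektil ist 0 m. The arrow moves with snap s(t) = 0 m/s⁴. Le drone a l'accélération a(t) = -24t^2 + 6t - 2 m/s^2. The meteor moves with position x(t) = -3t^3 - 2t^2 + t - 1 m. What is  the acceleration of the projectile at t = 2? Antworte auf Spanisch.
Debemos encontrar la antiderivada de nuestra ecuación de la sacudida j(t) = 480·t^3 - 120·t^2 + 96·t - 30 1 vez. La antiderivada de la sacudida es la aceleración. Usando a(0) = -8, obtenemos a(t) = 120·t^4 - 40·t^3 + 48·t^2 - 30·t - 8. Tenemos la aceleración a(t) = 120·t^4 - 40·t^3 + 48·t^2 - 30·t - 8. Sustituyendo t = 2: a(2) = 1724.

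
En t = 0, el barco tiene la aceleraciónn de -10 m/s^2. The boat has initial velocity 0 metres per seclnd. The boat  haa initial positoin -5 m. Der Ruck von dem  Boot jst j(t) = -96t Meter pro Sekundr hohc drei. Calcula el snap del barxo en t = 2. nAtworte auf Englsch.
We must differentiate our jerk equation j(t) = -96·t 1 time. The derivative of jerk gives snap: s(t) = -96. Using s(t) = -96 and substituting t = 2, we find s = -96.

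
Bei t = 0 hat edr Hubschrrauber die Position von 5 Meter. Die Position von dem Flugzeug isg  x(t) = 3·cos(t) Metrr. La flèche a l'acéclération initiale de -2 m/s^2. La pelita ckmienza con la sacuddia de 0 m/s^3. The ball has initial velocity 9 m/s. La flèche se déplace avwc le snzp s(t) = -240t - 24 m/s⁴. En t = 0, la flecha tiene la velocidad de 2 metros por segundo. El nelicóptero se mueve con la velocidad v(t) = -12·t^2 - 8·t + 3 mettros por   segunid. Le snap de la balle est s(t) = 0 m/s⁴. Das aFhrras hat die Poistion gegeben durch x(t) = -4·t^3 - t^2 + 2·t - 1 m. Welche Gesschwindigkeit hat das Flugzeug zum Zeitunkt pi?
Wir müssen unsere Gleichung für die Position x(t) = 3·cos(t) 1-mal ableiten. Mit d/dt von x(t) finden wir v(t) = -3·sin(t). Mit v(t) = -3·sin(t) und Einsetzen von t = pi, finden wir v = 0.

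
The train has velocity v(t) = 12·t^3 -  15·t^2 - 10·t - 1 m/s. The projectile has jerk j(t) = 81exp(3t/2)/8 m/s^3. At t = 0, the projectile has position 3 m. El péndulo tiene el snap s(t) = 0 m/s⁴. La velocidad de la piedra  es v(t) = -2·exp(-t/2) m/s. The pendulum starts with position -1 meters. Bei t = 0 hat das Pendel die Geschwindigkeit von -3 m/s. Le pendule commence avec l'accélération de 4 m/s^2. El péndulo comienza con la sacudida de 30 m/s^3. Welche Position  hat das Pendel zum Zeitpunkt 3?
Wir müssen die Stammfunktion unserer Gleichung für den Snap s(t) = 0 4-mal finden. Das Integral von dem Snap, mit j(0) = 30, ergibt den Ruck: j(t) = 30. Das Integral von dem Ruck ist die Beschleunigung. Mit a(0) = 4 erhalten wir a(t) = 30·t + 4. Das Integral von der Beschleunigung, mit v(0) = -3, ergibt die Geschwindigkeit: v(t) = 15·t^2 + 4·t - 3. Durch Integration von der Geschwindigkeit und Verwendung der Anfangsbedingung x(0) = -1, erhalten wir x(t) = 5·t^3 + 2·t^2 - 3·t - 1. Mit x(t) = 5·t^3 + 2·t^2 - 3·t - 1 und Einsetzen von t = 3, finden wir x = 143.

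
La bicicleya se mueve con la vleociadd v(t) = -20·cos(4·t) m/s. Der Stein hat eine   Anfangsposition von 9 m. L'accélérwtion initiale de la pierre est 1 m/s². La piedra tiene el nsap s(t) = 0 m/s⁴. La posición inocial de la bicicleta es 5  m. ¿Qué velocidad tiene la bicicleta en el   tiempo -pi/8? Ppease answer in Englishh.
From the given velocity equation v(t) = -20·cos(4·t), we substitute t = -pi/8 to get v = 0.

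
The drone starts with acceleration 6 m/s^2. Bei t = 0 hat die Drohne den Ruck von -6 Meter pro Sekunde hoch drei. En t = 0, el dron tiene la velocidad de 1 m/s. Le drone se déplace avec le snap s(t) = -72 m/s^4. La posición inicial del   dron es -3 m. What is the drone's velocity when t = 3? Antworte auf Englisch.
To find the answer, we compute 3 integrals of s(t) = -72. The antiderivative of snap, with j(0) = -6, gives jerk: j(t) = -72·t - 6. Integrating jerk and using the initial condition a(0) = 6, we get a(t) = -36·t^2 - 6·t + 6. Integrating acceleration and using the initial condition v(0) = 1, we get v(t) = -12·t^3 - 3·t^2 + 6·t + 1. From the given velocity equation v(t) = -12·t^3 - 3·t^2 + 6·t + 1, we substitute t = 3 to get v = -332.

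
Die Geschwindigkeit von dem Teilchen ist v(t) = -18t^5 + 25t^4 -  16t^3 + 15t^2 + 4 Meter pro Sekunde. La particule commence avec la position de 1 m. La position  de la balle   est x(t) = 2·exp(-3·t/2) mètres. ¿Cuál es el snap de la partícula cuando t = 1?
Partiendo de la velocidad v(t) = -18·t^5 + 25·t^4 - 16·t^3 + 15·t^2 + 4, tomamos 3 derivadas. La derivada de la velocidad da la aceleración: a(t) = -90·t^4 + 100·t^3 - 48·t^2 + 30·t. La derivada de la aceleración da la sacudida: j(t) = -360·t^3 + 300·t^2 - 96·t + 30. Tomando d/dt de j(t), encontramos s(t) = -1080·t^2 + 600·t - 96. Usando s(t) = -1080·t^2 + 600·t - 96 y sustituyendo t = 1, encontramos s = -576.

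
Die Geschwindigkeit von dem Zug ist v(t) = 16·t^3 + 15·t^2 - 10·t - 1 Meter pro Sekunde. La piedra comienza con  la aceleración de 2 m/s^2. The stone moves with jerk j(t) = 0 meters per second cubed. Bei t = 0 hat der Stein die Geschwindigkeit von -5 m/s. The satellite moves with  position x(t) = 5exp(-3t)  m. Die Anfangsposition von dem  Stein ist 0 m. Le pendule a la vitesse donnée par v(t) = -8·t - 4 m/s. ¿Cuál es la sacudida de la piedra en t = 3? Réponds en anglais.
Using j(t) = 0 and substituting t = 3, we find j = 0.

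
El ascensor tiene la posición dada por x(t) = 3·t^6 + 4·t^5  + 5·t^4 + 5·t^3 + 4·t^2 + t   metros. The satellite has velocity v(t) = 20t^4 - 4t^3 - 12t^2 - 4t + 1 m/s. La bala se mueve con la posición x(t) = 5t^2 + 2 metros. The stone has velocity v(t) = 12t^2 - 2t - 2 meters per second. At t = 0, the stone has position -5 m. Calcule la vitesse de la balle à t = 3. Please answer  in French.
Pour résoudre ceci, nous devons prendre 1 dérivée de notre équation de la position x(t) = 5·t^2 + 2. En prenant d/dt de x(t), nous trouvons v(t) = 10·t. Nous avons la vitesse v(t) = 10·t. En substituant t = 3: v(3) = 30.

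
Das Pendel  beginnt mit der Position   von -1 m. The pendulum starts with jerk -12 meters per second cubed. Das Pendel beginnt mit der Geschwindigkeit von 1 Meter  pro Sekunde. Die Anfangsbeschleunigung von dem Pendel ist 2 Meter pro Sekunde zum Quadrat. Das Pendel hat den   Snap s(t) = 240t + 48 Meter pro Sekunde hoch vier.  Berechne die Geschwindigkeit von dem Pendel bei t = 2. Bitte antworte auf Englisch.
To find the answer, we compute 3 antiderivatives of s(t) = 240·t + 48. Taking ∫s(t)dt and applying j(0) = -12, we find j(t) = 120·t^2 + 48·t - 12. The antiderivative of jerk, with a(0) = 2, gives acceleration: a(t) = 40·t^3 + 24·t^2 - 12·t + 2. The antiderivative of acceleration is velocity. Using v(0) = 1, we get v(t) = 10·t^4 + 8·t^3 - 6·t^2 + 2·t + 1. We have velocity v(t) = 10·t^4 + 8·t^3 - 6·t^2 + 2·t + 1. Substituting t = 2: v(2) = 205.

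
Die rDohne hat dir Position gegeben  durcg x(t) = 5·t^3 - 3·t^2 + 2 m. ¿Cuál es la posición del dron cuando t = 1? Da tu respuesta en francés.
Nous avons la position x(t) = 5·t^3 - 3·t^2 + 2. En substituant t = 1: x(1) = 4.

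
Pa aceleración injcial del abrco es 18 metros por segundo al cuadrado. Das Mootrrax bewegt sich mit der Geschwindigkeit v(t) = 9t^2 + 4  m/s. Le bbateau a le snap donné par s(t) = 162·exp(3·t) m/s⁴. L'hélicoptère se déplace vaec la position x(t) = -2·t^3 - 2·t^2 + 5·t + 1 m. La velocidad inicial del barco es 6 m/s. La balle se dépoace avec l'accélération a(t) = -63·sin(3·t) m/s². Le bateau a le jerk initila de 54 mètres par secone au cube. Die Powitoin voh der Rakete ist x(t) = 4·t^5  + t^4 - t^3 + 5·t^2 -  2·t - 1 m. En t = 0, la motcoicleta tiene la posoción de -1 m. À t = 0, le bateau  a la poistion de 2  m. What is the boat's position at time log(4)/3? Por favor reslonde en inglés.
We must find the integral of our snap equation s(t) = 162·exp(3·t) 4 times. Integrating snap and using the initial condition j(0) = 54, we get j(t) = 54·exp(3·t). Taking ∫j(t)dt and applying a(0) = 18, we find a(t) = 18·exp(3·t). Integrating acceleration and using the initial condition v(0) = 6, we get v(t) = 6·exp(3·t). The antiderivative of velocity is position. Using x(0) = 2, we get x(t) = 2·exp(3·t). Using x(t) = 2·exp(3·t) and substituting t = log(4)/3, we find x = 8.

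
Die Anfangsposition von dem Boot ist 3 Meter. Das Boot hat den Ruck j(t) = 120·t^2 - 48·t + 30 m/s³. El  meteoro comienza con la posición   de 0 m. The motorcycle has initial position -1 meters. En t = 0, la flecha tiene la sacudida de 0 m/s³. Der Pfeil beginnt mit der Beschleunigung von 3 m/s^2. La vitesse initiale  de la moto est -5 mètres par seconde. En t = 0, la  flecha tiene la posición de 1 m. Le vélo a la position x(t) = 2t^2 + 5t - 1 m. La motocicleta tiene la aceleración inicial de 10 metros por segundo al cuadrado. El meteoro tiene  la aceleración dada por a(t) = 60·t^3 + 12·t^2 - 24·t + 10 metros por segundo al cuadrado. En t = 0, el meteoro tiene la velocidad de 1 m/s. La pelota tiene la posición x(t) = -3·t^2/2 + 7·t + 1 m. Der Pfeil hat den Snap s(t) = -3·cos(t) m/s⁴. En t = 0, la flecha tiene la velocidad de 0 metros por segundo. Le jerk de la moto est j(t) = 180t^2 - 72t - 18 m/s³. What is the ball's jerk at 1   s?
We must differentiate our position equation x(t) = -3·t^2/2 + 7·t + 1 3 times. Taking d/dt of x(t), we find v(t) = 7 - 3·t. Taking d/dt of v(t), we find a(t) = -3. Differentiating acceleration, we get jerk: j(t) = 0. Using j(t) = 0 and substituting t = 1, we find j = 0.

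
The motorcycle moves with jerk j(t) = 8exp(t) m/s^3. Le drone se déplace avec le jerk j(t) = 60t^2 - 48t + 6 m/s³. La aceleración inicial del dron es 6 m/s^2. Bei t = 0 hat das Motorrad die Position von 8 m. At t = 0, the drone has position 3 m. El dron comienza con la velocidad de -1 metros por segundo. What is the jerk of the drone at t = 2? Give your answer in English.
From the given jerk equation j(t) = 60·t^2 - 48·t + 6, we substitute t = 2 to get j = 150.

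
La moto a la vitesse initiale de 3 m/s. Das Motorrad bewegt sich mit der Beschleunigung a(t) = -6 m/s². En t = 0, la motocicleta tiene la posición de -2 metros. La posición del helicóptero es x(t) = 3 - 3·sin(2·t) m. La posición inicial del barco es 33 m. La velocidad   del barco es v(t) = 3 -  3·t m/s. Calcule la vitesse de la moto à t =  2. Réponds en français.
Nous devons intégrer notre équation de l'accélération a(t) = -6 1 fois. En intégrant l'accélération et en utilisant la condition initiale v(0) = 3, nous obtenons v(t) = 3 - 6·t. De l'équation de la vitesse v(t) = 3 - 6·t, nous substituons t = 2 pour obtenir v = -9.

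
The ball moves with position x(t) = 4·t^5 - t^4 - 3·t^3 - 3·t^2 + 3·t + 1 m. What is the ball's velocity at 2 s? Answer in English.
To solve this, we need to take 1 derivative of our position equation x(t) = 4·t^5 - t^4 - 3·t^3 - 3·t^2 + 3·t + 1. Taking d/dt of x(t), we find v(t) = 20·t^4 - 4·t^3 - 9·t^2 - 6·t + 3. From the given velocity equation v(t) = 20·t^4 - 4·t^3 - 9·t^2 - 6·t + 3, we substitute t = 2 to get v = 243.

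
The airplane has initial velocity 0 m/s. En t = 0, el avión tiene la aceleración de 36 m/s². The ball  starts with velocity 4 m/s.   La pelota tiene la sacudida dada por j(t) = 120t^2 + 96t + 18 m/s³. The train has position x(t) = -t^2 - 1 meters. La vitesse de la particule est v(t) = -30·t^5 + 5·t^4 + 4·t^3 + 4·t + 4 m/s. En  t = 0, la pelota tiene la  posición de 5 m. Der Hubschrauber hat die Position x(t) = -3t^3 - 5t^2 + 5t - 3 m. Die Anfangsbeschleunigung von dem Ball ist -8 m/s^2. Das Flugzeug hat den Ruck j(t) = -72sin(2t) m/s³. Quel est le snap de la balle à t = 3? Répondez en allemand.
Ausgehend von dem Ruck j(t) = 120·t^2 + 96·t + 18, nehmen wir 1 Ableitung. Mit d/dt von j(t) finden wir s(t) = 240·t + 96. Wir haben den Snap s(t) = 240·t + 96. Durch Einsetzen von t = 3: s(3) = 816.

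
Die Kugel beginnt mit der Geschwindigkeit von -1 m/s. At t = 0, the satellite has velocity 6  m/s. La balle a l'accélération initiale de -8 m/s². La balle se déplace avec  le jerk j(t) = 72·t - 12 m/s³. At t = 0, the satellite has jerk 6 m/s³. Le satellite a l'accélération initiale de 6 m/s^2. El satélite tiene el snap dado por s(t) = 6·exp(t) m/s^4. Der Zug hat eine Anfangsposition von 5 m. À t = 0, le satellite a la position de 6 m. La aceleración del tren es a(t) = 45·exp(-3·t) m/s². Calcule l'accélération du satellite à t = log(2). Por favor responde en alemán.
Ausgehend von dem Snap s(t) = 6·exp(t), nehmen wir 2 Stammfunktionen. Die Stammfunktion von dem Snap ist der Ruck. Mit j(0) = 6 erhalten wir j(t) = 6·exp(t). Das Integral von dem Ruck, mit a(0) = 6, ergibt die Beschleunigung: a(t) = 6·exp(t). Mit a(t) = 6·exp(t) und Einsetzen von t = log(2), finden wir a = 12.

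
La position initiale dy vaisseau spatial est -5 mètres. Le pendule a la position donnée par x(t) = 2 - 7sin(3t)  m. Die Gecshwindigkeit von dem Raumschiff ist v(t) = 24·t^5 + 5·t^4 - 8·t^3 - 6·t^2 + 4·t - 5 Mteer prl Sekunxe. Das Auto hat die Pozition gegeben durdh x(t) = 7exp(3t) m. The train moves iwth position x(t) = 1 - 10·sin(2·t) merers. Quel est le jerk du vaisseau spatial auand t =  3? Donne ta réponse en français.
En partant de la vitesse v(t) = 24·t^5 + 5·t^4 - 8·t^3 - 6·t^2 + 4·t - 5, nous prenons 2 dérivées. La dérivée de la vitesse donne l'accélération: a(t) = 120·t^4 + 20·t^3 - 24·t^2 - 12·t + 4. En dérivant l'accélération, nous obtenons le jerk: j(t) = 480·t^3 + 60·t^2 - 48·t - 12. De l'équation du jerk j(t) = 480·t^3 + 60·t^2 - 48·t - 12, nous substituons t = 3 pour obtenir j = 13344.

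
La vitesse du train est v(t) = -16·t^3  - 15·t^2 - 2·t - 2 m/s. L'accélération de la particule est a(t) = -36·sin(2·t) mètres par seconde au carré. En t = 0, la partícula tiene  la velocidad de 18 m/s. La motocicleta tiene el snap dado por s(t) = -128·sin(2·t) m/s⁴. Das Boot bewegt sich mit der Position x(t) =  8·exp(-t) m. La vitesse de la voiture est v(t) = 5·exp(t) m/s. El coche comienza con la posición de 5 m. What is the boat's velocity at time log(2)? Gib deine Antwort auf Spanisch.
Para resolver esto, necesitamos tomar 1 derivada de nuestra ecuación de la posición x(t) = 8·exp(-t). Tomando d/dt de x(t), encontramos v(t) = -8·exp(-t). Usando v(t) = -8·exp(-t) y sustituyendo t = log(2), encontramos v = -4.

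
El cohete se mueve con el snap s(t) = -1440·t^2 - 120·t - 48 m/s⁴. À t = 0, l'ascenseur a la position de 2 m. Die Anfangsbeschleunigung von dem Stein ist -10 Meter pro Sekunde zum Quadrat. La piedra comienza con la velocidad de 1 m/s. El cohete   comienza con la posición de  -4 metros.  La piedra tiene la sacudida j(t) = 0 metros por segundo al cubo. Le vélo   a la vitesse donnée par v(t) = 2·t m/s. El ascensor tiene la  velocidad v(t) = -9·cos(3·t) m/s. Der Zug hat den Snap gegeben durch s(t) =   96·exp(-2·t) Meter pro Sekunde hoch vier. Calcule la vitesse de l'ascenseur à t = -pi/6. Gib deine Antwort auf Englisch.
Using v(t) = -9·cos(3·t) and substituting t = -pi/6, we find v = 0.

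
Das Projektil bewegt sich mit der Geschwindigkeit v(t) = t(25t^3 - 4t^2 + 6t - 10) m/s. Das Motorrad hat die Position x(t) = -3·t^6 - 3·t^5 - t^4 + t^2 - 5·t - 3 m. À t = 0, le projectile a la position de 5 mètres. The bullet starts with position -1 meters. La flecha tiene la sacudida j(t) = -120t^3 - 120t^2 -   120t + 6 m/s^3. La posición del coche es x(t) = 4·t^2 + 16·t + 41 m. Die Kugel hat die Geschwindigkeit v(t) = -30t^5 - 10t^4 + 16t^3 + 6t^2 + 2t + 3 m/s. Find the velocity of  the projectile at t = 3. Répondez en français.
De l'équation de la vitesse v(t) = t·(25·t^3 - 4·t^2 + 6·t - 10), nous substituons t = 3 pour obtenir v = 1941.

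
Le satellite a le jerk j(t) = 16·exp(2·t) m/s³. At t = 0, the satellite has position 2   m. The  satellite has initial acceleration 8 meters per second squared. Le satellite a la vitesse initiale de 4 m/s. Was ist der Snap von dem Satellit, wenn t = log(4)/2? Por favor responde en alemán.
Um dies zu lösen, müssen wir 1 Ableitung unserer Gleichung für den Ruck j(t) = 16·exp(2·t) nehmen. Die Ableitung von dem Ruck ergibt den Snap: s(t) = 32·exp(2·t). Mit s(t) = 32·exp(2·t) und Einsetzen von t = log(4)/2, finden wir s = 128.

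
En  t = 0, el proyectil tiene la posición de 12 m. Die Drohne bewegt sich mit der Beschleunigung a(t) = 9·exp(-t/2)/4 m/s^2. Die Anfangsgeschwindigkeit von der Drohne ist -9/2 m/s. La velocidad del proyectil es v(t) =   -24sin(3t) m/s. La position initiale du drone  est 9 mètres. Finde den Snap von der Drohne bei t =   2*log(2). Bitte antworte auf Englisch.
Starting from acceleration a(t) = 9·exp(-t/2)/4, we take 2 derivatives. Taking d/dt of a(t), we find j(t) = -9·exp(-t/2)/8. Taking d/dt of j(t), we find s(t) = 9·exp(-t/2)/16. We have snap s(t) = 9·exp(-t/2)/16. Substituting t = 2*log(2): s(2*log(2)) = 9/32.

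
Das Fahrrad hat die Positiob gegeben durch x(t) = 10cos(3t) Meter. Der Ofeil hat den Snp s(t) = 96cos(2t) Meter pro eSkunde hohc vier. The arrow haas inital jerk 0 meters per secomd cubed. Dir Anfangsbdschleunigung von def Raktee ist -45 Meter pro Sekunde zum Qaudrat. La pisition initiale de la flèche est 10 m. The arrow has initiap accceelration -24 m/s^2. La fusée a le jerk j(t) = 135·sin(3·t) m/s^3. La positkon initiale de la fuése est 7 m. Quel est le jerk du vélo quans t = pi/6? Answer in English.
We must differentiate our position equation x(t) = 10·cos(3·t) 3 times. The derivative of position gives velocity: v(t) = -30·sin(3·t). The derivative of velocity gives acceleration: a(t) = -90·cos(3·t). Taking d/dt of a(t), we find j(t) = 270·sin(3·t). Using j(t) = 270·sin(3·t) and substituting t = pi/6, we find j = 270.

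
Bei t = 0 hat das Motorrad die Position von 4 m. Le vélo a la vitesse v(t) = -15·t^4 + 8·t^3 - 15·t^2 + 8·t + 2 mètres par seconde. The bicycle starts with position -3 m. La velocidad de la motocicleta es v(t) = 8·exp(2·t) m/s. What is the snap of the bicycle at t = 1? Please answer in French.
Pour résoudre ceci, nous devons prendre 3 dérivées de notre équation de la vitesse v(t) = -15·t^4 + 8·t^3 - 15·t^2 + 8·t + 2. La dérivée de la vitesse donne l'accélération: a(t) = -60·t^3 + 24·t^2 - 30·t + 8. En prenant d/dt de a(t), nous trouvons j(t) = -180·t^2 + 48·t - 30. En prenant d/dt de j(t), nous trouvons s(t) = 48 - 360·t. En utilisant s(t) = 48 - 360·t et en substituant t = 1, nous trouvons s = -312.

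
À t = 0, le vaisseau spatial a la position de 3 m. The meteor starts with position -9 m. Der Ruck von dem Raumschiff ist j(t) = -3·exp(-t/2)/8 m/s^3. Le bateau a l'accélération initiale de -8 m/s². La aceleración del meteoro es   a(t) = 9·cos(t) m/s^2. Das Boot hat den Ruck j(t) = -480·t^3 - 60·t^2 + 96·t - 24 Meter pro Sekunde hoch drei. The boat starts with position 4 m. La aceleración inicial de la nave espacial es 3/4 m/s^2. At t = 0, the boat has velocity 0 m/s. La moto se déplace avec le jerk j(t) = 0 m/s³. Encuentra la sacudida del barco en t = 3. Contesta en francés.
De l'équation du jerk j(t) = -480·t^3 - 60·t^2 + 96·t - 24, nous substituons t = 3 pour obtenir j = -13236.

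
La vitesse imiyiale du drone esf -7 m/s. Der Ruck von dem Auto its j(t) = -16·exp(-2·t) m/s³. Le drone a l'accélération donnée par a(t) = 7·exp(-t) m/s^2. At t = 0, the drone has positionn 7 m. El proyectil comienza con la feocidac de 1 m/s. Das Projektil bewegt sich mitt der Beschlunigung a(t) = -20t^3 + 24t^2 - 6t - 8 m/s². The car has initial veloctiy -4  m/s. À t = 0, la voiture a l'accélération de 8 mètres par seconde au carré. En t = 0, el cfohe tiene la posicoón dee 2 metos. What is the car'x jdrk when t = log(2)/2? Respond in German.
Mit j(t) = -16·exp(-2·t) und Einsetzen von t = log(2)/2, finden wir j = -8.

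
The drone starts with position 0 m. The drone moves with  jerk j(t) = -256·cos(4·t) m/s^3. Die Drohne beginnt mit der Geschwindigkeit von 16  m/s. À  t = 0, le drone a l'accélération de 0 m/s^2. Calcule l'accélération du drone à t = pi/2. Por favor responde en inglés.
Starting from jerk j(t) = -256·cos(4·t), we take 1 antiderivative. The integral of jerk is acceleration. Using a(0) = 0, we get a(t) = -64·sin(4·t). We have acceleration a(t) = -64·sin(4·t). Substituting t = pi/2: a(pi/2) = 0.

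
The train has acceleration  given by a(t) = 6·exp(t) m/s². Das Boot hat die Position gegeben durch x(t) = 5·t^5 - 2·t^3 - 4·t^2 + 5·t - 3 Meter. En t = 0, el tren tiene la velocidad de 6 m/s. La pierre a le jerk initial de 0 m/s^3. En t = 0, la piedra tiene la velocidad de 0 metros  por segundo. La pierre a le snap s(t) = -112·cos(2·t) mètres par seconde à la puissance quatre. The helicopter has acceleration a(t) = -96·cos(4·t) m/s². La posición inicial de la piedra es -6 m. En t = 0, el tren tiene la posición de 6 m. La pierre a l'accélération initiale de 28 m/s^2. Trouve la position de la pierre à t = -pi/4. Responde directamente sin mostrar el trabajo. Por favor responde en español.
En t = -pi/4, x = 1.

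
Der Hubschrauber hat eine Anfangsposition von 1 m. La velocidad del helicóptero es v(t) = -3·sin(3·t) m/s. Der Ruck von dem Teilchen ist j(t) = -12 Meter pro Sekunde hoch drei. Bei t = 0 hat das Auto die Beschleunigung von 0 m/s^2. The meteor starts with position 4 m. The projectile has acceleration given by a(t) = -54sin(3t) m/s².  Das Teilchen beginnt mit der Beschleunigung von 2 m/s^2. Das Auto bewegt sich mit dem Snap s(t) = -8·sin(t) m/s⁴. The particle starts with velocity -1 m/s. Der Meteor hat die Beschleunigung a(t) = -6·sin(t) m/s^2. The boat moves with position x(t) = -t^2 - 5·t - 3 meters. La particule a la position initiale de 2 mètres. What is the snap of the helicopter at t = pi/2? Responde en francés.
Nous devons dériver notre équation de la vitesse v(t) = -3·sin(3·t) 3 fois. En prenant d/dt de v(t), nous trouvons a(t) = -9·cos(3·t). En dérivant l'accélération, nous obtenons le jerk: j(t) = 27·sin(3·t). En prenant d/dt de j(t), nous trouvons s(t) = 81·cos(3·t). De l'équation du snap s(t) = 81·cos(3·t), nous substituons t = pi/2 pour obtenir s = 0.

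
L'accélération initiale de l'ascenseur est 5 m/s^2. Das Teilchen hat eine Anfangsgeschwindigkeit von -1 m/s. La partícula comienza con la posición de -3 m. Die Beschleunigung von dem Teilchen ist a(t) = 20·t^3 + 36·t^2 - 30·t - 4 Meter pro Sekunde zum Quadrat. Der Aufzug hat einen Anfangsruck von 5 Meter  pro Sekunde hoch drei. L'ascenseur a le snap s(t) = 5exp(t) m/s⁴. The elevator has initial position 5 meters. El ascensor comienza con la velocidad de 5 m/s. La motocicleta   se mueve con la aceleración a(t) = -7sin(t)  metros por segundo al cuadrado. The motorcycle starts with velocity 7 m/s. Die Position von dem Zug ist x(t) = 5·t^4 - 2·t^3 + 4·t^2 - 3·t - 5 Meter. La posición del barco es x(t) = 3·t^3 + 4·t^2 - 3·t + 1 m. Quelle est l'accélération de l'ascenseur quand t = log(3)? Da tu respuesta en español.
Para resolver esto, necesitamos tomar 2 integrales de nuestra ecuación del snap s(t) = 5·exp(t). Integrando el snap y usando la condición inicial j(0) = 5, obtenemos j(t) = 5·exp(t). Integrando la sacudida y usando la condición inicial a(0) = 5, obtenemos a(t) = 5·exp(t). De la ecuación de la aceleración a(t) = 5·exp(t), sustituimos t = log(3) para obtener a = 15.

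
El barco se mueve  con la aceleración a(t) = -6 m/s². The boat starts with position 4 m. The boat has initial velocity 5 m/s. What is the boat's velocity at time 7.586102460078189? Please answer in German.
Um dies zu lösen, müssen wir 1 Stammfunktion unserer Gleichung für die Beschleunigung a(t) = -6 finden. Durch Integration von der Beschleunigung und Verwendung der Anfangsbedingung v(0) = 5, erhalten wir v(t) = 5 - 6·t. Wir haben die Geschwindigkeit v(t) = 5 - 6·t. Durch Einsetzen von t = 7.586102460078189: v(7.586102460078189) = -40.5166147604691.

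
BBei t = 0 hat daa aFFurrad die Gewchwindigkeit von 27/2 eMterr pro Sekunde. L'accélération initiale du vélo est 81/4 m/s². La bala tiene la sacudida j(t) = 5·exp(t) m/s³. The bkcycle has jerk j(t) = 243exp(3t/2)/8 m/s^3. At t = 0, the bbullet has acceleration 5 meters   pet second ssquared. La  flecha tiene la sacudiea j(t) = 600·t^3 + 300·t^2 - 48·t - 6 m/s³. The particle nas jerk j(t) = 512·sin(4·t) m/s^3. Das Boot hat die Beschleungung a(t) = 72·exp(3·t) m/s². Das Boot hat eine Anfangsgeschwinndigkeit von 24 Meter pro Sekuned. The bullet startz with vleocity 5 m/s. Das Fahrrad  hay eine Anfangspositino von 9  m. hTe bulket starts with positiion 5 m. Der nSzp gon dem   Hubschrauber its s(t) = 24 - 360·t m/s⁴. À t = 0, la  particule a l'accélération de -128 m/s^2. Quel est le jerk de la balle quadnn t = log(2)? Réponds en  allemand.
Aus der Gleichung für den Ruck j(t) = 5·exp(t), setzen wir t = log(2) ein und erhalten j = 10.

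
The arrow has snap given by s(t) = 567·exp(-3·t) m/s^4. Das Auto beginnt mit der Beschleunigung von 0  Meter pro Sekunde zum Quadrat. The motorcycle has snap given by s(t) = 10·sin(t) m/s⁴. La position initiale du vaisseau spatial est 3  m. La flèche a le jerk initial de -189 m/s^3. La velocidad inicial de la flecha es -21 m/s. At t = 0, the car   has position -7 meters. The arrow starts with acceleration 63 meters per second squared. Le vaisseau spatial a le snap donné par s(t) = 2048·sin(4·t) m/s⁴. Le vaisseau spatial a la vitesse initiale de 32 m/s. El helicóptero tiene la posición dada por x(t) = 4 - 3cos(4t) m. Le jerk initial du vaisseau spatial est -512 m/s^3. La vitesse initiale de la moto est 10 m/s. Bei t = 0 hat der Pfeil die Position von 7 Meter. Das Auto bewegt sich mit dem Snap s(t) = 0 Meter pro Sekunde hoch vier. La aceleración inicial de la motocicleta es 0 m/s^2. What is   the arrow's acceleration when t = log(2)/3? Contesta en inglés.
We need to integrate our snap equation s(t) = 567·exp(-3·t) 2 times. Finding the integral of s(t) and using j(0) = -189: j(t) = -189·exp(-3·t). Finding the antiderivative of j(t) and using a(0) = 63: a(t) = 63·exp(-3·t). From the given acceleration equation a(t) = 63·exp(-3·t), we substitute t = log(2)/3 to get a = 63/2.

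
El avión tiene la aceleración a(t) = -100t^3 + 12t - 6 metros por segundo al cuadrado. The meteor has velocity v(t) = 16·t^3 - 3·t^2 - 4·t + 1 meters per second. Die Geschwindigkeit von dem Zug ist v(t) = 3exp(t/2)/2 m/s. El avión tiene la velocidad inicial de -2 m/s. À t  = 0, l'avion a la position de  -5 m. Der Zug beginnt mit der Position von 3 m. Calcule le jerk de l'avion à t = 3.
En partant de l'accélération a(t) = -100·t^3 + 12·t - 6, nous prenons 1 dérivée. La dérivée de l'accélération donne le jerk: j(t) = 12 - 300·t^2. Nous avons le jerk j(t) = 12 - 300·t^2. En substituant t = 3: j(3) = -2688.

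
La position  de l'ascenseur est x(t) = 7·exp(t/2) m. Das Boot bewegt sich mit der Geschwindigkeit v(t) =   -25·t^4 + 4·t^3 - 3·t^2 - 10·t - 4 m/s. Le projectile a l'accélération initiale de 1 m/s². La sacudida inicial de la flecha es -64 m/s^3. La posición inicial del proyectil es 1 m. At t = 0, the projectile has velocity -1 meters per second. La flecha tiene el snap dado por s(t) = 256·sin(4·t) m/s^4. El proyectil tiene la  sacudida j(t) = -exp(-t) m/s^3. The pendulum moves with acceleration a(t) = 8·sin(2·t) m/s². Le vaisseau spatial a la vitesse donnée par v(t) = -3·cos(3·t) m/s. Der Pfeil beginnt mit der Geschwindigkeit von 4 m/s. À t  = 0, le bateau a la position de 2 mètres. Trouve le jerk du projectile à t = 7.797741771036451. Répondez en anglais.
We have jerk j(t) = -exp(-t). Substituting t = 7.797741771036451: j(7.797741771036451) = -0.000410661299905415.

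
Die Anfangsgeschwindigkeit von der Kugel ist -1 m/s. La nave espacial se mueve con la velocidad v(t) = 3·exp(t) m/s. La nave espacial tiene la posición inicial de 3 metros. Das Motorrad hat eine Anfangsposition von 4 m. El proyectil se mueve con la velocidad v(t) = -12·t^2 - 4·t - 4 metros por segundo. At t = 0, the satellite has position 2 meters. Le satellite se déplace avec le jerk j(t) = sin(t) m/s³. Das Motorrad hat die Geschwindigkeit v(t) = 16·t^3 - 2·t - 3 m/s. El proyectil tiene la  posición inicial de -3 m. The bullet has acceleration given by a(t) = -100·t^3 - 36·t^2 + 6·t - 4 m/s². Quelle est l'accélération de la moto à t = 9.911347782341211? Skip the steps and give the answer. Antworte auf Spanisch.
En t = 9.911347782341211, a = 4713.27111340096.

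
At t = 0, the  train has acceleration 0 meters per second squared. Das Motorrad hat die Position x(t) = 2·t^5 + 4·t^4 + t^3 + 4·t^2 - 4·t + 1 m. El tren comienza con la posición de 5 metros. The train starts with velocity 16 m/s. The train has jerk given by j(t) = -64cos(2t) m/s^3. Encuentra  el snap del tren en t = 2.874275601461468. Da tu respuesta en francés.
En partant du jerk j(t) = -64·cos(2·t), nous prenons 1 dérivée. En dérivant le jerk, nous obtenons le snap: s(t) = 128·sin(2·t). Nous avons le snap s(t) = 128·sin(2·t). En substituant t = 2.874275601461468: s(2.874275601461468) = -65.2193582947135.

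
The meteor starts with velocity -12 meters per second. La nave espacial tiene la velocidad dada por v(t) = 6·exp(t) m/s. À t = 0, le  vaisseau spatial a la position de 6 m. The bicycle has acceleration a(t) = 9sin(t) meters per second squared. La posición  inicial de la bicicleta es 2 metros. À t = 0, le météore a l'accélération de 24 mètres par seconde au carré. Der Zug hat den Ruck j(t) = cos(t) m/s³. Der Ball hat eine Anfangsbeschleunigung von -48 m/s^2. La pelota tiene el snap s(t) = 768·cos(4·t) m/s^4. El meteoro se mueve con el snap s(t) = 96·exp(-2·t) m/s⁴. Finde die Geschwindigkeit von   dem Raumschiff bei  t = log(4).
Wir haben die Geschwindigkeit v(t) = 6·exp(t). Durch Einsetzen von t = log(4): v(log(4)) = 24.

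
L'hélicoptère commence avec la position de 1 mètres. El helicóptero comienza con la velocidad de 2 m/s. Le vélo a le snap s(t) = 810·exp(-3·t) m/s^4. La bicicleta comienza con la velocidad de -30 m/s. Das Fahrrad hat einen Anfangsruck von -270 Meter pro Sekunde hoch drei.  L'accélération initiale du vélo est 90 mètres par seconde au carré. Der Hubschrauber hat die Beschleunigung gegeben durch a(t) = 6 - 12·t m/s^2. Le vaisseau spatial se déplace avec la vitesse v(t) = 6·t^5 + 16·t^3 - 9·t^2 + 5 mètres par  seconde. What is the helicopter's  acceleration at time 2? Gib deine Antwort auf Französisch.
Nous avons l'accélération a(t) = 6 - 12·t. En substituant t = 2: a(2) = -18.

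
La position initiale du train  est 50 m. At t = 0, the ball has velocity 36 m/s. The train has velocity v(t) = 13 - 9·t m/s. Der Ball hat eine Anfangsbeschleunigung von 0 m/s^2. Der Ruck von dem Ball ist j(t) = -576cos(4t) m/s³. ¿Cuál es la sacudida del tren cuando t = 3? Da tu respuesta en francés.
Nous devons dériver notre équation de la vitesse v(t) = 13 - 9·t 2 fois. La dérivée de la vitesse donne l'accélération: a(t) = -9. En dérivant l'accélération, nous obtenons le jerk: j(t) = 0. En utilisant j(t) = 0 et en substituant t = 3, nous trouvons j = 0.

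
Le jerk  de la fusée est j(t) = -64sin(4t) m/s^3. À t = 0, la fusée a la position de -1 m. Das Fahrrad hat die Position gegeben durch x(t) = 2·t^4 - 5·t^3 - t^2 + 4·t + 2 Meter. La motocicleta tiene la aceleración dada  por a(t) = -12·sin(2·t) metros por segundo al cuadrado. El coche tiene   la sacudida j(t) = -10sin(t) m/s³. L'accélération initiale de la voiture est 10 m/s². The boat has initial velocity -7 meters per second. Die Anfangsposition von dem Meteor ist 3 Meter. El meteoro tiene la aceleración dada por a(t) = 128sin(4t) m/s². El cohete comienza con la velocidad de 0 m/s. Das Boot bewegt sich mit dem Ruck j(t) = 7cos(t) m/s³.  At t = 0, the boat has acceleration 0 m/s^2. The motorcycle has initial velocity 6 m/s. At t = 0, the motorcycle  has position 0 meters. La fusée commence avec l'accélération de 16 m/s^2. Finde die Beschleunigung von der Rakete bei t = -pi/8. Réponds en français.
En partant du jerk j(t) = -64·sin(4·t), nous prenons 1 intégrale. L'intégrale du jerk est l'accélération. En utilisant a(0) = 16, nous obtenons a(t) = 16·cos(4·t). De l'équation de l'accélération a(t) = 16·cos(4·t), nous substituons t = -pi/8 pour obtenir a = 0.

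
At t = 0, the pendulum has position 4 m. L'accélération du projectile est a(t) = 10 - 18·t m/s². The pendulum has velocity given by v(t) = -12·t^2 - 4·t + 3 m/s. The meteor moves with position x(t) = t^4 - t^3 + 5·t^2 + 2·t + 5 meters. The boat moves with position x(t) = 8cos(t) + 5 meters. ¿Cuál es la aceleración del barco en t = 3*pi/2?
Para resolver esto, necesitamos tomar 2 derivadas de nuestra ecuación de la posición x(t) = 8·cos(t) + 5. La derivada de la posición da la velocidad: v(t) = -8·sin(t). La derivada de la velocidad da la aceleración: a(t) = -8·cos(t). De la ecuación de la aceleración a(t) = -8·cos(t), sustituimos t = 3*pi/2 para obtener a = 0.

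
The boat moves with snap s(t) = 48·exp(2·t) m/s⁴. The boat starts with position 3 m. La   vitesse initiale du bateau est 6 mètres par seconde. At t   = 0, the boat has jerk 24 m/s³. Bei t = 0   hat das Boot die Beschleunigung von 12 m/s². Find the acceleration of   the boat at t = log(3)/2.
We need to integrate our snap equation s(t) = 48·exp(2·t) 2 times. Integrating snap and using the initial condition j(0) = 24, we get j(t) = 24·exp(2·t). Finding the antiderivative of j(t) and using a(0) = 12: a(t) = 12·exp(2·t). We have acceleration a(t) = 12·exp(2·t). Substituting t = log(3)/2: a(log(3)/2) = 36.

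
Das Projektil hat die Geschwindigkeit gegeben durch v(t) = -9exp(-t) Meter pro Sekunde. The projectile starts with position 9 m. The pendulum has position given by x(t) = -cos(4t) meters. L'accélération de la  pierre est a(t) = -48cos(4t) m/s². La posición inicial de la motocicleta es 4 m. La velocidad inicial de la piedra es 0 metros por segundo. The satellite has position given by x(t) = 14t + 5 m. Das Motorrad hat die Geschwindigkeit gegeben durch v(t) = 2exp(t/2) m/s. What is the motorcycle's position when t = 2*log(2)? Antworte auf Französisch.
Nous devons intégrer notre équation de la vitesse v(t) = 2·exp(t/2) 1 fois. La primitive de la vitesse, avec x(0) = 4, donne la position: x(t) = 4·exp(t/2). De l'équation de la position x(t) = 4·exp(t/2), nous substituons t = 2*log(2) pour obtenir x = 8.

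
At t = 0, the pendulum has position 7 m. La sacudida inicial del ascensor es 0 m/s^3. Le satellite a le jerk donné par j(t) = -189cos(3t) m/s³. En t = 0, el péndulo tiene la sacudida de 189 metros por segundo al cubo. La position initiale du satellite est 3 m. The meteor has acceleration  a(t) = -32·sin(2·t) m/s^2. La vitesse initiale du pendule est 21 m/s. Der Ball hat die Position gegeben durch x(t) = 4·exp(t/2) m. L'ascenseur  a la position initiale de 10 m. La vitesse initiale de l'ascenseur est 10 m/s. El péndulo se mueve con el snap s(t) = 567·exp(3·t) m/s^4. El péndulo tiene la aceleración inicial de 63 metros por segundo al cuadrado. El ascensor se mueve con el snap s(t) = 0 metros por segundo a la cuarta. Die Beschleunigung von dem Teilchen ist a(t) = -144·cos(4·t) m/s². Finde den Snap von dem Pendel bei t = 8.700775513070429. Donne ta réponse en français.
Nous avons le snap s(t) = 567·exp(3·t). En substituant t = 8.700775513070429: s(8.700775513070429) = 122936102314446.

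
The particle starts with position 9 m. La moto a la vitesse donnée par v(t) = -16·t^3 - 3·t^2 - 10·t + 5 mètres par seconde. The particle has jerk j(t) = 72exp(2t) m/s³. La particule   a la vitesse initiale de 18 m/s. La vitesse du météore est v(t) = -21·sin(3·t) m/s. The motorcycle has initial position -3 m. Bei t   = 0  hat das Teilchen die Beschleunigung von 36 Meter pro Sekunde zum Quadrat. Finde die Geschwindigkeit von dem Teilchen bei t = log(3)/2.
Wir müssen unsere Gleichung für den Ruck j(t) = 72·exp(2·t) 2-mal integrieren. Das Integral von dem Ruck ist die Beschleunigung. Mit a(0) = 36 erhalten wir a(t) = 36·exp(2·t). Durch Integration von der Beschleunigung und Verwendung der Anfangsbedingung v(0) = 18, erhalten wir v(t) = 18·exp(2·t). Mit v(t) = 18·exp(2·t) und Einsetzen von t = log(3)/2, finden wir v = 54.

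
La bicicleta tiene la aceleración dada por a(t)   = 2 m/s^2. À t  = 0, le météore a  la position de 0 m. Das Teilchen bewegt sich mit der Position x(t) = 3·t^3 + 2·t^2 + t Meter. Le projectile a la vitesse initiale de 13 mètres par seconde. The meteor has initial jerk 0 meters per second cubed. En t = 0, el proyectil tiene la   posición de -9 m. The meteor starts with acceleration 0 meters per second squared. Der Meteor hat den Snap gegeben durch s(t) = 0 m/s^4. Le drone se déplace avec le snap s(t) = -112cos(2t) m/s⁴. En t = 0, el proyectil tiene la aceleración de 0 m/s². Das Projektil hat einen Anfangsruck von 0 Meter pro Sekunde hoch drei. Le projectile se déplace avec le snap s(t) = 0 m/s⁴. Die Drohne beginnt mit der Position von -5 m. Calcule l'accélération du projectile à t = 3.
En partant du snap s(t) = 0, nous prenons 2 primitives. L'intégrale du snap, avec j(0) = 0, donne le jerk: j(t) = 0. L'intégrale du jerk, avec a(0) = 0, donne l'accélération: a(t) = 0. Nous avons l'accélération a(t) = 0. En substituant t = 3: a(3) = 0.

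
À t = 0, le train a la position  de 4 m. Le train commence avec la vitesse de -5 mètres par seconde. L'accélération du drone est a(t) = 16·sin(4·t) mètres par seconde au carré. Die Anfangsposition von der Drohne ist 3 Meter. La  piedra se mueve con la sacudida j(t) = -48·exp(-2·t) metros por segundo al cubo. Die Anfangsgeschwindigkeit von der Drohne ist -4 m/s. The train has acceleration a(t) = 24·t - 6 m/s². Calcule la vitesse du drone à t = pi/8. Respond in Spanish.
Necesitamos integrar nuestra ecuación de la aceleración a(t) = 16·sin(4·t) 1 vez. Tomando ∫a(t)dt y aplicando v(0) = -4, encontramos v(t) = -4·cos(4·t). Tenemos la velocidad v(t) = -4·cos(4·t). Sustituyendo t = pi/8: v(pi/8) = 0.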